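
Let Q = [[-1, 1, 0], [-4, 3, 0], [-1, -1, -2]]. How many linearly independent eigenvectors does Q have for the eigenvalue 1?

1

Q − 1I = [[-2, 1, 0], [-4, 2, 0], [-1, -1, -3]].
This matrix has rank 2, so its null space has dimension 3 − 2 = 1.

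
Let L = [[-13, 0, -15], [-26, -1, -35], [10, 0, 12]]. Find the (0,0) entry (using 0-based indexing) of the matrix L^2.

Characteristic polynomial: s^3 + 2s^2 - 5s - 6 = (s - 2)(s + 1)(s + 3), so the eigenvalues are -3, -1, 2.
s=-3: eigenvector (3, 4, -2).
s=-1: eigenvector (0, 1, 0).
s=2: eigenvector (-1, -3, 1).
P = [[3, 0, -1], [4, 1, -3], [-2, 0, 1]], D = diag(-3, -1, 2), P⁻¹ = [[1, 0, 1], [2, 1, 5], [2, 0, 3]].
L² = P·diag(9, 1, 4)·P⁻¹ = [[19, 0, 15], [14, 1, 5], [-10, 0, -6]].
The requested entry is 19.

19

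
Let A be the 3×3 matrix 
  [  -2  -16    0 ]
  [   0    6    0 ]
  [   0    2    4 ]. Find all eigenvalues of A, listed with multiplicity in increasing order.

-2, 4, 6

Characteristic polynomial: p(μ) = μ^3 - 8μ^2 + 4μ + 48 = (μ - 6)(μ - 4)(μ + 2).
Roots (with multiplicity): -2, 4, 6.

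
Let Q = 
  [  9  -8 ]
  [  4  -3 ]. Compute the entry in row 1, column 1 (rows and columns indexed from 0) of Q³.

-123

Characteristic polynomial: s^2 - 6s + 5 = (s - 5)(s - 1), so the eigenvalues are 1, 5.
s=1: eigenvector (1, 1).
s=5: eigenvector (-2, -1).
P = [[1, -2], [1, -1]], D = diag(1, 5), P⁻¹ = [[-1, 2], [-1, 1]].
Q³ = P·diag(1, 125)·P⁻¹ = [[249, -248], [124, -123]].
The requested entry is -123.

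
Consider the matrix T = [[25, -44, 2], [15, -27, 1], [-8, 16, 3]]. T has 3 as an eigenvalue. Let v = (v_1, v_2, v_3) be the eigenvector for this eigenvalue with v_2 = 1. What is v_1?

T − 3I = [[22, -44, 2], [15, -30, 1], [-8, 16, 0]].
Solving (T − 3I)v = 0 gives the eigenspace spanned by (2, 1, 0).
With v_2 = 1, v = (2, 1, 0), so v_1 = 2.

2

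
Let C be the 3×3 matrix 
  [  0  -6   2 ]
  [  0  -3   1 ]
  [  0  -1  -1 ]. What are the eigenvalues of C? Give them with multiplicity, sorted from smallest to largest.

Characteristic polynomial: p(s) = s^3 + 4s^2 + 4s = s(s + 2)^2.
Roots (with multiplicity): -2, -2, 0.

-2, -2, 0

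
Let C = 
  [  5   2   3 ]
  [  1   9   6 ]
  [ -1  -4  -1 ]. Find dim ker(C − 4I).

1

C − 4I = [[1, 2, 3], [1, 5, 6], [-1, -4, -5]].
This matrix has rank 2, so its null space has dimension 3 − 2 = 1.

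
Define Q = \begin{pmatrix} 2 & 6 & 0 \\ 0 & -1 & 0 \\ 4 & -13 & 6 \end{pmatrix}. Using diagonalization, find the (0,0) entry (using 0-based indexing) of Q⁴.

16

Characteristic polynomial: s^3 - 7s^2 + 4s + 12 = (s - 6)(s - 2)(s + 1), so the eigenvalues are -1, 2, 6.
s=2: eigenvector (1, 0, -1).
s=-1: eigenvector (-2, 1, 3).
s=6: eigenvector (0, 0, 1).
P = [[1, -2, 0], [0, 1, 0], [-1, 3, 1]], D = diag(2, -1, 6), P⁻¹ = [[1, 2, 0], [0, 1, 0], [1, -1, 1]].
Q⁴ = P·diag(16, 1, 1296)·P⁻¹ = [[16, 30, 0], [0, 1, 0], [1280, -1325, 1296]].
The requested entry is 16.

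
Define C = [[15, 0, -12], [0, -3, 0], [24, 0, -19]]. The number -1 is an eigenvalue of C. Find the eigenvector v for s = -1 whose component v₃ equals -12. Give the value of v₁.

-9

C + 1I = [[16, 0, -12], [0, -2, 0], [24, 0, -18]].
Solving (C + 1I)v = 0 gives the eigenspace spanned by (-9, 0, -12).
With v₃ = -12, v = (-9, 0, -12), so v₁ = -9.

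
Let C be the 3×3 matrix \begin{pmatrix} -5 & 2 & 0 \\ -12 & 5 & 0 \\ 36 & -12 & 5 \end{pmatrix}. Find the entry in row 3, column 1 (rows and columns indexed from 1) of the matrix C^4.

Characteristic polynomial: μ^3 - 5μ^2 - μ + 5 = (μ - 5)(μ - 1)(μ + 1), so the eigenvalues are -1, 1, 5.
μ=-1: eigenvector (1, 2, -2).
μ=1: eigenvector (1, 3, 0).
μ=5: eigenvector (0, 0, 1).
P = [[1, 1, 0], [2, 3, 0], [-2, 0, 1]], D = diag(-1, 1, 5), P⁻¹ = [[3, -1, 0], [-2, 1, 0], [6, -2, 1]].
C⁴ = P·diag(1, 1, 625)·P⁻¹ = [[1, 0, 0], [0, 1, 0], [3744, -1248, 625]].
The requested entry is 3744.

3744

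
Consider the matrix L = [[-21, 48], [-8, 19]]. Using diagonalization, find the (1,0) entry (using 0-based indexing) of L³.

-152

Characteristic polynomial: λ^2 + 2λ - 15 = (λ - 3)(λ + 5), so the eigenvalues are -5, 3.
λ=3: eigenvector (2, 1).
λ=-5: eigenvector (3, 1).
P = [[2, 3], [1, 1]], D = diag(3, -5), P⁻¹ = [[-1, 3], [1, -2]].
L³ = P·diag(27, -125)·P⁻¹ = [[-429, 912], [-152, 331]].
The requested entry is -152.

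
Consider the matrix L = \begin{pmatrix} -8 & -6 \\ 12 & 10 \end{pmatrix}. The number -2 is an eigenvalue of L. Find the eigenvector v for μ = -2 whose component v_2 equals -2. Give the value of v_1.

2

L + 2I = [[-6, -6], [12, 12]].
Solving (L + 2I)v = 0 gives the eigenspace spanned by (2, -2).
With v_2 = -2, v = (2, -2), so v_1 = 2.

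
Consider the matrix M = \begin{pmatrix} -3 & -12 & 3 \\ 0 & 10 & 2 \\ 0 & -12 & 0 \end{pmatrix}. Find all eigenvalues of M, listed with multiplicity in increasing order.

Characteristic polynomial: p(s) = s^3 - 7s^2 - 6s + 72 = (s - 6)(s - 4)(s + 3).
Roots (with multiplicity): -3, 4, 6.

-3, 4, 6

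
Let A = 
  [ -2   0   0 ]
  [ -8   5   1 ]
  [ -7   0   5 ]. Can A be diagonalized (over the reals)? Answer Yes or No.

No

Characteristic polynomial: p(λ) = λ^3 - 8λ^2 + 5λ + 50 = (λ - 5)^2(λ + 2).
λ = 5 has algebraic multiplicity 2; rank(A − 5I) = 2, so geometric multiplicity = 1.
Geometric multiplicity < algebraic multiplicity, so A is not diagonalizable.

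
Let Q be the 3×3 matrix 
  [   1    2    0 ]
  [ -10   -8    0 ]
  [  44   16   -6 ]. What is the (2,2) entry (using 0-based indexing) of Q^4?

1296

Characteristic polynomial: μ^3 + 13μ^2 + 54μ + 72 = (μ + 3)(μ + 4)(μ + 6), so the eigenvalues are -6, -4, -3.
μ=-3: eigenvector (1, -2, 4).
μ=-4: eigenvector (-2, 5, -4).
μ=-6: eigenvector (0, 0, 1).
P = [[1, -2, 0], [-2, 5, 0], [4, -4, 1]], D = diag(-3, -4, -6), P⁻¹ = [[5, 2, 0], [2, 1, 0], [-12, -4, 1]].
Q⁴ = P·diag(81, 256, 1296)·P⁻¹ = [[-619, -350, 0], [1750, 956, 0], [-15980, -5560, 1296]].
The requested entry is 1296.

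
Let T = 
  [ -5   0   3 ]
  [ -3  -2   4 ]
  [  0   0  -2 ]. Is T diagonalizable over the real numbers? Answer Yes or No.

No

Characteristic polynomial: p(λ) = λ^3 + 9λ^2 + 24λ + 20 = (λ + 2)^2(λ + 5).
λ = -2 has algebraic multiplicity 2; rank(T + 2I) = 2, so geometric multiplicity = 1.
Geometric multiplicity < algebraic multiplicity, so T is not diagonalizable.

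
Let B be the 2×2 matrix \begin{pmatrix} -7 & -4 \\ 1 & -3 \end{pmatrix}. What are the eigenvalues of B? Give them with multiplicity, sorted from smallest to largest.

Characteristic polynomial: p(t) = t^2 + 10t + 25 = (t + 5)^2.
Roots (with multiplicity): -5, -5.

-5, -5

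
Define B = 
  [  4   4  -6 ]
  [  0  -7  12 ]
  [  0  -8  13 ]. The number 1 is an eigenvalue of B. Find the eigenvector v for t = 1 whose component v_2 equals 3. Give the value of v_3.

B − 1I = [[3, 4, -6], [0, -8, 12], [0, -8, 12]].
Solving (B − 1I)v = 0 gives the eigenspace spanned by (0, 3, 2).
With v_2 = 3, v = (0, 3, 2), so v_3 = 2.

2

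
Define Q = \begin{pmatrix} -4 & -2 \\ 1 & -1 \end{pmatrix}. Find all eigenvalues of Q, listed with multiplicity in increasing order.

-3, -2

Characteristic polynomial: p(t) = t^2 + 5t + 6 = (t + 2)(t + 3).
Roots (with multiplicity): -3, -2.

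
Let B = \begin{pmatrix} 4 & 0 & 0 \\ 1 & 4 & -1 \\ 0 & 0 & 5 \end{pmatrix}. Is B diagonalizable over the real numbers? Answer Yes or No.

No

Characteristic polynomial: p(μ) = μ^3 - 13μ^2 + 56μ - 80 = (μ - 5)(μ - 4)^2.
μ = 4 has algebraic multiplicity 2; rank(B − 4I) = 2, so geometric multiplicity = 1.
Geometric multiplicity < algebraic multiplicity, so B is not diagonalizable.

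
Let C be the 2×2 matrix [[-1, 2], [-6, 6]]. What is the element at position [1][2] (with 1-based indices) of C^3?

Characteristic polynomial: t^2 - 5t + 6 = (t - 3)(t - 2), so the eigenvalues are 2, 3.
t=2: eigenvector (-2, -3).
t=3: eigenvector (-1, -2).
P = [[-2, -1], [-3, -2]], D = diag(2, 3), P⁻¹ = [[-2, 1], [3, -2]].
C³ = P·diag(8, 27)·P⁻¹ = [[-49, 38], [-114, 84]].
The requested entry is 38.

38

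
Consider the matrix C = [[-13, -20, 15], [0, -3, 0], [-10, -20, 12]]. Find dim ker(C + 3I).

2

C + 3I = [[-10, -20, 15], [0, 0, 0], [-10, -20, 15]].
This matrix has rank 1, so its null space has dimension 3 − 1 = 2.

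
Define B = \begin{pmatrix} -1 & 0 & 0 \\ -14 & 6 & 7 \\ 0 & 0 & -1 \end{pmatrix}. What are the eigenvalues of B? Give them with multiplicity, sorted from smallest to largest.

Characteristic polynomial: p(s) = s^3 - 4s^2 - 11s - 6 = (s - 6)(s + 1)^2.
Roots (with multiplicity): -1, -1, 6.

-1, -1, 6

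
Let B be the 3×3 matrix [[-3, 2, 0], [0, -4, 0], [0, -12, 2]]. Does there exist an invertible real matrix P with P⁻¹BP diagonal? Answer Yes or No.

Yes

Characteristic polynomial: p(t) = t^3 + 5t^2 - 2t - 24 = (t - 2)(t + 3)(t + 4).
All 3 eigenvalues are distinct, so B is diagonalizable.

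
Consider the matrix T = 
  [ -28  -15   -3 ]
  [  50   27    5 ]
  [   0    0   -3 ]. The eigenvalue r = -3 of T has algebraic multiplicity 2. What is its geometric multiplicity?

1

T + 3I = [[-25, -15, -3], [50, 30, 5], [0, 0, 0]].
This matrix has rank 2, so its null space has dimension 3 − 2 = 1.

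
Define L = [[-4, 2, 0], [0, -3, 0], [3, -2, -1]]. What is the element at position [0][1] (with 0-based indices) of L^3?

Characteristic polynomial: λ^3 + 8λ^2 + 19λ + 12 = (λ + 1)(λ + 3)(λ + 4), so the eigenvalues are -4, -3, -1.
λ=-1: eigenvector (0, 0, 1).
λ=-3: eigenvector (2, 1, -2).
λ=-4: eigenvector (-1, 0, 1).
P = [[0, 2, -1], [0, 1, 0], [1, -2, 1]], D = diag(-1, -3, -4), P⁻¹ = [[1, 0, 1], [0, 1, 0], [-1, 2, 0]].
L³ = P·diag(-1, -27, -64)·P⁻¹ = [[-64, 74, 0], [0, -27, 0], [63, -74, -1]].
The requested entry is 74.

74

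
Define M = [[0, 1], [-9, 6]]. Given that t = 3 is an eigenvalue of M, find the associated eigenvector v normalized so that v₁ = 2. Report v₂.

6

M − 3I = [[-3, 1], [-9, 3]].
Solving (M − 3I)v = 0 gives the eigenspace spanned by (2, 6).
With v₁ = 2, v = (2, 6), so v₂ = 6.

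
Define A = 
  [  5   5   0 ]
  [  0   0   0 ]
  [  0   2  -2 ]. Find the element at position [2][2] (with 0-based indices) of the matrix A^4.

16

Characteristic polynomial: λ^3 - 3λ^2 - 10λ = λ(λ - 5)(λ + 2), so the eigenvalues are -2, 0, 5.
λ=-2: eigenvector (0, 0, 1).
λ=0: eigenvector (-1, 1, 1).
λ=5: eigenvector (1, 0, 0).
P = [[0, -1, 1], [0, 1, 0], [1, 1, 0]], D = diag(-2, 0, 5), P⁻¹ = [[0, -1, 1], [0, 1, 0], [1, 1, 0]].
A⁴ = P·diag(16, 0, 625)·P⁻¹ = [[625, 625, 0], [0, 0, 0], [0, -16, 16]].
The requested entry is 16.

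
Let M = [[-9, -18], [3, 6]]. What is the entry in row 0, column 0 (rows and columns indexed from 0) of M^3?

Characteristic polynomial: λ^2 + 3λ = λ(λ + 3), so the eigenvalues are -3, 0.
λ=0: eigenvector (-2, 1).
λ=-3: eigenvector (-3, 1).
P = [[-2, -3], [1, 1]], D = diag(0, -3), P⁻¹ = [[1, 3], [-1, -2]].
M³ = P·diag(0, -27)·P⁻¹ = [[-81, -162], [27, 54]].
The requested entry is -81.

-81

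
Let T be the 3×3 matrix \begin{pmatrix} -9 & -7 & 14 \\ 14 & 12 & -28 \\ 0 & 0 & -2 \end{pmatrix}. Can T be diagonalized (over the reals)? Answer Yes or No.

Yes

Characteristic polynomial: p(λ) = λ^3 - λ^2 - 16λ - 20 = (λ - 5)(λ + 2)^2.
λ = -2 has algebraic multiplicity 2; rank(T + 2I) = 1, so geometric multiplicity = 2.
Every eigenvalue has geometric = algebraic multiplicity, so T is diagonalizable.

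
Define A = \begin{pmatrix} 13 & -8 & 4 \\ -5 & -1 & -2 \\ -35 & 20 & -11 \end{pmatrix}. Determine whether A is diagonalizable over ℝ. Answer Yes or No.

Characteristic polynomial: p(μ) = μ^3 - μ^2 - 5μ - 3 = (μ - 3)(μ + 1)^2.
μ = -1 has algebraic multiplicity 2; rank(A + 1I) = 2, so geometric multiplicity = 1.
Geometric multiplicity < algebraic multiplicity, so A is not diagonalizable.

No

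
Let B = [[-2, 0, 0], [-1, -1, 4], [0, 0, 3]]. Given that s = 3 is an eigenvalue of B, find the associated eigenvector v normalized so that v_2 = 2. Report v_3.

2

B − 3I = [[-5, 0, 0], [-1, -4, 4], [0, 0, 0]].
Solving (B − 3I)v = 0 gives the eigenspace spanned by (0, 2, 2).
With v_2 = 2, v = (0, 2, 2), so v_3 = 2.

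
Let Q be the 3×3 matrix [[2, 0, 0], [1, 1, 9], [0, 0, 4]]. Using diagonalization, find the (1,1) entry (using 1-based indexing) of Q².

Characteristic polynomial: s^3 - 7s^2 + 14s - 8 = (s - 4)(s - 2)(s - 1), so the eigenvalues are 1, 2, 4.
s=4: eigenvector (0, 3, 1).
s=1: eigenvector (0, 1, 0).
s=2: eigenvector (1, 1, 0).
P = [[0, 0, 1], [3, 1, 1], [1, 0, 0]], D = diag(4, 1, 2), P⁻¹ = [[0, 0, 1], [-1, 1, -3], [1, 0, 0]].
Q² = P·diag(16, 1, 4)·P⁻¹ = [[4, 0, 0], [3, 1, 45], [0, 0, 16]].
The requested entry is 4.

4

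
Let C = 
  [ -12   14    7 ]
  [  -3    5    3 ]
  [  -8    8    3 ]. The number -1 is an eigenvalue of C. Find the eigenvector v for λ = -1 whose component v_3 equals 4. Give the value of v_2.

C + 1I = [[-11, 14, 7], [-3, 6, 3], [-8, 8, 4]].
Solving (C + 1I)v = 0 gives the eigenspace spanned by (0, -2, 4).
With v_3 = 4, v = (0, -2, 4), so v_2 = -2.

-2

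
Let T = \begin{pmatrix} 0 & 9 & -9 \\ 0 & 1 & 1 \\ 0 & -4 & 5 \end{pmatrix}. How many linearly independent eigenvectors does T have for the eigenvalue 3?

T − 3I = [[-3, 9, -9], [0, -2, 1], [0, -4, 2]].
This matrix has rank 2, so its null space has dimension 3 − 2 = 1.

1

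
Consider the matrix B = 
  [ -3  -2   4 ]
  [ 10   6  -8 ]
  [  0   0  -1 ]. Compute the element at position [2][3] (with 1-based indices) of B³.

-8

Characteristic polynomial: t^3 - 2t^2 - t + 2 = (t - 2)(t - 1)(t + 1), so the eigenvalues are -1, 1, 2.
t=1: eigenvector (1, -2, 0).
t=2: eigenvector (-2, 5, 0).
t=-1: eigenvector (-2, 4, 1).
P = [[1, -2, -2], [-2, 5, 4], [0, 0, 1]], D = diag(1, 2, -1), P⁻¹ = [[5, 2, 2], [2, 1, 0], [0, 0, 1]].
B³ = P·diag(1, 8, -1)·P⁻¹ = [[-27, -14, 4], [70, 36, -8], [0, 0, -1]].
The requested entry is -8.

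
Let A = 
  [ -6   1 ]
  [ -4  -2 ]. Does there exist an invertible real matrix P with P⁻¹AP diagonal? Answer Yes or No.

No

Characteristic polynomial: p(μ) = μ^2 + 8μ + 16 = (μ + 4)^2.
μ = -4 has algebraic multiplicity 2; rank(A + 4I) = 1, so geometric multiplicity = 1.
Geometric multiplicity < algebraic multiplicity, so A is not diagonalizable.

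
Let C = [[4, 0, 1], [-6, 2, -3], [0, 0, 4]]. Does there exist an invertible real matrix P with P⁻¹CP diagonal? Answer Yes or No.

No

Characteristic polynomial: p(r) = r^3 - 10r^2 + 32r - 32 = (r - 4)^2(r - 2).
r = 4 has algebraic multiplicity 2; rank(C − 4I) = 2, so geometric multiplicity = 1.
Geometric multiplicity < algebraic multiplicity, so C is not diagonalizable.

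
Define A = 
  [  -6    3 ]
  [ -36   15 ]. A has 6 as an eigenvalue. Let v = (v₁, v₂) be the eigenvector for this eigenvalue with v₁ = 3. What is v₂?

A − 6I = [[-12, 3], [-36, 9]].
Solving (A − 6I)v = 0 gives the eigenspace spanned by (3, 12).
With v₁ = 3, v = (3, 12), so v₂ = 12.

12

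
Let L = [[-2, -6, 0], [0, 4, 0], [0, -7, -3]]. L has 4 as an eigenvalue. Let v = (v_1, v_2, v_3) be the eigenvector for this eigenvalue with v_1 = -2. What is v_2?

L − 4I = [[-6, -6, 0], [0, 0, 0], [0, -7, -7]].
Solving (L − 4I)v = 0 gives the eigenspace spanned by (-2, 2, -2).
With v_1 = -2, v = (-2, 2, -2), so v_2 = 2.

2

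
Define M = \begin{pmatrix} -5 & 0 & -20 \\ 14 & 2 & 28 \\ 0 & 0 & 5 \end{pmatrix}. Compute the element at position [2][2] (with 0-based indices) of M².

Characteristic polynomial: λ^3 - 2λ^2 - 25λ + 50 = (λ - 5)(λ - 2)(λ + 5), so the eigenvalues are -5, 2, 5.
λ=5: eigenvector (-2, 0, 1).
λ=2: eigenvector (0, 1, 0).
λ=-5: eigenvector (1, -2, 0).
P = [[-2, 0, 1], [0, 1, -2], [1, 0, 0]], D = diag(5, 2, -5), P⁻¹ = [[0, 0, 1], [2, 1, 4], [1, 0, 2]].
M² = P·diag(25, 4, 25)·P⁻¹ = [[25, 0, 0], [-42, 4, -84], [0, 0, 25]].
The requested entry is 25.

25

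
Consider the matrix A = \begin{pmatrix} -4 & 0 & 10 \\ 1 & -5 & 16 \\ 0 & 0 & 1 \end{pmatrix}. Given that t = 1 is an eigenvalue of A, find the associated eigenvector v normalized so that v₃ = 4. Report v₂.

A − 1I = [[-5, 0, 10], [1, -6, 16], [0, 0, 0]].
Solving (A − 1I)v = 0 gives the eigenspace spanned by (8, 12, 4).
With v₃ = 4, v = (8, 12, 4), so v₂ = 12.

12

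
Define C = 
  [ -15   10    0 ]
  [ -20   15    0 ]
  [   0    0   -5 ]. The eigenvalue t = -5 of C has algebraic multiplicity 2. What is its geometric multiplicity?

2

C + 5I = [[-10, 10, 0], [-20, 20, 0], [0, 0, 0]].
This matrix has rank 1, so its null space has dimension 3 − 1 = 2.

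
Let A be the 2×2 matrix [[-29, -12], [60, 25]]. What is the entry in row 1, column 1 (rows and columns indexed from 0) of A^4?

-2495

Characteristic polynomial: λ^2 + 4λ - 5 = (λ - 1)(λ + 5), so the eigenvalues are -5, 1.
λ=1: eigenvector (-2, 5).
λ=-5: eigenvector (1, -2).
P = [[-2, 1], [5, -2]], D = diag(1, -5), P⁻¹ = [[2, 1], [5, 2]].
A⁴ = P·diag(1, 625)·P⁻¹ = [[3121, 1248], [-6240, -2495]].
The requested entry is -2495.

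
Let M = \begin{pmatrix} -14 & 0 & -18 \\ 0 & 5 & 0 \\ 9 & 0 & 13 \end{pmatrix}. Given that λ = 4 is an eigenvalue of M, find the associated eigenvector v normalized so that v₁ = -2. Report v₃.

2

M − 4I = [[-18, 0, -18], [0, 1, 0], [9, 0, 9]].
Solving (M − 4I)v = 0 gives the eigenspace spanned by (-2, 0, 2).
With v₁ = -2, v = (-2, 0, 2), so v₃ = 2.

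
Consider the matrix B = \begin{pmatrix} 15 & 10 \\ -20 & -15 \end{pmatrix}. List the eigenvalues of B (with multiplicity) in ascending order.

Characteristic polynomial: p(s) = s^2 - 25 = (s - 5)(s + 5).
Roots (with multiplicity): -5, 5.

-5, 5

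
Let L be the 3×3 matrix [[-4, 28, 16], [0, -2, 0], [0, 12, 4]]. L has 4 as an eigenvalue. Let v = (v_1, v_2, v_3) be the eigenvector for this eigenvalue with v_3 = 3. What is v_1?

L − 4I = [[-8, 28, 16], [0, -6, 0], [0, 12, 0]].
Solving (L − 4I)v = 0 gives the eigenspace spanned by (6, 0, 3).
With v_3 = 3, v = (6, 0, 3), so v_1 = 6.

6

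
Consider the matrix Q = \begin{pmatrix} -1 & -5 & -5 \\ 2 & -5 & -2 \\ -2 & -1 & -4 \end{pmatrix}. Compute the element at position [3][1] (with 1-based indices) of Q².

Characteristic polynomial: λ^3 + 10λ^2 + 27λ + 18 = (λ + 1)(λ + 3)(λ + 6), so the eigenvalues are -6, -3, -1.
λ=-1: eigenvector (1, 1, -1).
λ=-3: eigenvector (0, 1, -1).
λ=-6: eigenvector (1, 0, 1).
P = [[1, 0, 1], [1, 1, 0], [-1, -1, 1]], D = diag(-1, -3, -6), P⁻¹ = [[1, -1, -1], [-1, 2, 1], [0, 1, 1]].
Q² = P·diag(1, 9, 36)·P⁻¹ = [[1, 35, 35], [-8, 17, 8], [8, 19, 28]].
The requested entry is 8.

8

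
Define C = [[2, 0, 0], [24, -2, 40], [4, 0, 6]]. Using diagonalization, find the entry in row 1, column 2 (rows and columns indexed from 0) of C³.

Characteristic polynomial: r^3 - 6r^2 - 4r + 24 = (r - 6)(r - 2)(r + 2), so the eigenvalues are -2, 2, 6.
r=2: eigenvector (1, -4, -1).
r=-2: eigenvector (0, 1, 0).
r=6: eigenvector (0, 5, 1).
P = [[1, 0, 0], [-4, 1, 5], [-1, 0, 1]], D = diag(2, -2, 6), P⁻¹ = [[1, 0, 0], [-1, 1, -5], [1, 0, 1]].
C³ = P·diag(8, -8, 216)·P⁻¹ = [[8, 0, 0], [1056, -8, 1120], [208, 0, 216]].
The requested entry is 1120.

1120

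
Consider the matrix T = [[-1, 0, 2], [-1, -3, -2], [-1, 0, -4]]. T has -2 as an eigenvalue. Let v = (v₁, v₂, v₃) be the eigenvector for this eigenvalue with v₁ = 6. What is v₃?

T + 2I = [[1, 0, 2], [-1, -1, -2], [-1, 0, -2]].
Solving (T + 2I)v = 0 gives the eigenspace spanned by (6, 0, -3).
With v₁ = 6, v = (6, 0, -3), so v₃ = -3.

-3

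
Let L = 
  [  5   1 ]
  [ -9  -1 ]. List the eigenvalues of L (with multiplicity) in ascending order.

Characteristic polynomial: p(λ) = λ^2 - 4λ + 4 = (λ - 2)^2.
Roots (with multiplicity): 2, 2.

2, 2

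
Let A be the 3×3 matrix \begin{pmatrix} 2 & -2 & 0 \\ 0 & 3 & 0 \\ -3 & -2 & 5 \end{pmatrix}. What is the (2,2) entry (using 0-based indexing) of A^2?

25

Characteristic polynomial: μ^3 - 10μ^2 + 31μ - 30 = (μ - 5)(μ - 3)(μ - 2), so the eigenvalues are 2, 3, 5.
μ=2: eigenvector (1, 0, 1).
μ=3: eigenvector (-2, 1, -2).
μ=5: eigenvector (0, 0, 1).
P = [[1, -2, 0], [0, 1, 0], [1, -2, 1]], D = diag(2, 3, 5), P⁻¹ = [[1, 2, 0], [0, 1, 0], [-1, 0, 1]].
A² = P·diag(4, 9, 25)·P⁻¹ = [[4, -10, 0], [0, 9, 0], [-21, -10, 25]].
The requested entry is 25.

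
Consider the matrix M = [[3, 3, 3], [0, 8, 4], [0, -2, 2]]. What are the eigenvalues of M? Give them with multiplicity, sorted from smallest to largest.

Characteristic polynomial: p(μ) = μ^3 - 13μ^2 + 54μ - 72 = (μ - 6)(μ - 4)(μ - 3).
Roots (with multiplicity): 3, 4, 6.

3, 4, 6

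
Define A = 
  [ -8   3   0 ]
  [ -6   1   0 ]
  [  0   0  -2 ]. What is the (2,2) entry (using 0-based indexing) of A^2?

4

Characteristic polynomial: t^3 + 9t^2 + 24t + 20 = (t + 2)^2(t + 5), so the eigenvalues are -5, -2, -2.
t=-2: eigenvector (1, 2, 0).
t=-5: eigenvector (-1, -1, 0).
t=-2: eigenvector (1, 2, 1).
P = [[1, -1, 1], [2, -1, 2], [0, 0, 1]], D = diag(-2, -5, -2), P⁻¹ = [[-1, 1, -1], [-2, 1, 0], [0, 0, 1]].
A² = P·diag(4, 25, 4)·P⁻¹ = [[46, -21, 0], [42, -17, 0], [0, 0, 4]].
The requested entry is 4.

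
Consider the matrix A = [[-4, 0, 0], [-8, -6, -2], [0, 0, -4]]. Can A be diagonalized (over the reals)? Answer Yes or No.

Characteristic polynomial: p(r) = r^3 + 14r^2 + 64r + 96 = (r + 4)^2(r + 6).
r = -4 has algebraic multiplicity 2; rank(A + 4I) = 1, so geometric multiplicity = 2.
Every eigenvalue has geometric = algebraic multiplicity, so A is diagonalizable.

Yes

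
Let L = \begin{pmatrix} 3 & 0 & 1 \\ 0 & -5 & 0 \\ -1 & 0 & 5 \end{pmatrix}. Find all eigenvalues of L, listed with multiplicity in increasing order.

Characteristic polynomial: p(λ) = λ^3 - 3λ^2 - 24λ + 80 = (λ - 4)^2(λ + 5).
Roots (with multiplicity): -5, 4, 4.

-5, 4, 4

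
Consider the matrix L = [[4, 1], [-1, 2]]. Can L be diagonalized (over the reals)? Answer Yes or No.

Characteristic polynomial: p(t) = t^2 - 6t + 9 = (t - 3)^2.
t = 3 has algebraic multiplicity 2; rank(L − 3I) = 1, so geometric multiplicity = 1.
Geometric multiplicity < algebraic multiplicity, so L is not diagonalizable.

No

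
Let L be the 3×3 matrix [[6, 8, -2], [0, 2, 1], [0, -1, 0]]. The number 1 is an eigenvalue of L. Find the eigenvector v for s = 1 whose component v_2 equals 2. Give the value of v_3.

L − 1I = [[5, 8, -2], [0, 1, 1], [0, -1, -1]].
Solving (L − 1I)v = 0 gives the eigenspace spanned by (-4, 2, -2).
With v_2 = 2, v = (-4, 2, -2), so v_3 = -2.

-2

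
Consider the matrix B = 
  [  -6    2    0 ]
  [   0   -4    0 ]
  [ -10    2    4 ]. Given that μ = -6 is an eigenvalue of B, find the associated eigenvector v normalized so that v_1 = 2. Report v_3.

B + 6I = [[0, 2, 0], [0, 2, 0], [-10, 2, 10]].
Solving (B + 6I)v = 0 gives the eigenspace spanned by (2, 0, 2).
With v_1 = 2, v = (2, 0, 2), so v_3 = 2.

2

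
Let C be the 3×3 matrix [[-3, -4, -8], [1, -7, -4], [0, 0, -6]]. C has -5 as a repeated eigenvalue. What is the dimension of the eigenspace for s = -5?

C + 5I = [[2, -4, -8], [1, -2, -4], [0, 0, -1]].
This matrix has rank 2, so its null space has dimension 3 − 2 = 1.

1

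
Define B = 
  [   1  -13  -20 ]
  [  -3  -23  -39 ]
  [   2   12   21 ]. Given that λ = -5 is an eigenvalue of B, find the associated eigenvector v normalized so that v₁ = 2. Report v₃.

-2

B + 5I = [[6, -13, -20], [-3, -18, -39], [2, 12, 26]].
Solving (B + 5I)v = 0 gives the eigenspace spanned by (2, 4, -2).
With v₁ = 2, v = (2, 4, -2), so v₃ = -2.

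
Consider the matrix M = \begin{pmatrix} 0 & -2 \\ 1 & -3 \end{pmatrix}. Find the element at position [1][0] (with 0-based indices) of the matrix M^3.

Characteristic polynomial: r^2 + 3r + 2 = (r + 1)(r + 2), so the eigenvalues are -2, -1.
r=-1: eigenvector (2, 1).
r=-2: eigenvector (-1, -1).
P = [[2, -1], [1, -1]], D = diag(-1, -2), P⁻¹ = [[1, -1], [1, -2]].
M³ = P·diag(-1, -8)·P⁻¹ = [[6, -14], [7, -15]].
The requested entry is 7.

7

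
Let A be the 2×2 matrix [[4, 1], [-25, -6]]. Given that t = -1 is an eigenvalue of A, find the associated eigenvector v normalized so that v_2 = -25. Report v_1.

A + 1I = [[5, 1], [-25, -5]].
Solving (A + 1I)v = 0 gives the eigenspace spanned by (5, -25).
With v_2 = -25, v = (5, -25), so v_1 = 5.

5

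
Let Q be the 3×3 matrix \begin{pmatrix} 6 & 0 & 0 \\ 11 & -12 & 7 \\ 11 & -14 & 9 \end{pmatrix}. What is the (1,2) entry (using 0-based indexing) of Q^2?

-21

Characteristic polynomial: λ^3 - 3λ^2 - 28λ + 60 = (λ - 6)(λ - 2)(λ + 5), so the eigenvalues are -5, 2, 6.
λ=6: eigenvector (1, 1, 1).
λ=2: eigenvector (0, 1, 2).
λ=-5: eigenvector (0, -1, -1).
P = [[1, 0, 0], [1, 1, -1], [1, 2, -1]], D = diag(6, 2, -5), P⁻¹ = [[1, 0, 0], [0, -1, 1], [1, -2, 1]].
Q² = P·diag(36, 4, 25)·P⁻¹ = [[36, 0, 0], [11, 46, -21], [11, 42, -17]].
The requested entry is -21.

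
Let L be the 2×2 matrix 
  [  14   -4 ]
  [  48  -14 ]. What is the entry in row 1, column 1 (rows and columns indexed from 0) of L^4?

16

Characteristic polynomial: s^2 - 4 = (s - 2)(s + 2), so the eigenvalues are -2, 2.
s=2: eigenvector (1, 3).
s=-2: eigenvector (1, 4).
P = [[1, 1], [3, 4]], D = diag(2, -2), P⁻¹ = [[4, -1], [-3, 1]].
L⁴ = P·diag(16, 16)·P⁻¹ = [[16, 0], [0, 16]].
The requested entry is 16.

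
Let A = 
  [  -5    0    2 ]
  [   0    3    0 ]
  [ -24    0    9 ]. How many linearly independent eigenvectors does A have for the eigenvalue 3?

2

A − 3I = [[-8, 0, 2], [0, 0, 0], [-24, 0, 6]].
This matrix has rank 1, so its null space has dimension 3 − 1 = 2.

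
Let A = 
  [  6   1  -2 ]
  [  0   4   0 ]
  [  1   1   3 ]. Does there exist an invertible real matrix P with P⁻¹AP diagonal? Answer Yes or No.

No

Characteristic polynomial: p(s) = s^3 - 13s^2 + 56s - 80 = (s - 5)(s - 4)^2.
s = 4 has algebraic multiplicity 2; rank(A − 4I) = 2, so geometric multiplicity = 1.
Geometric multiplicity < algebraic multiplicity, so A is not diagonalizable.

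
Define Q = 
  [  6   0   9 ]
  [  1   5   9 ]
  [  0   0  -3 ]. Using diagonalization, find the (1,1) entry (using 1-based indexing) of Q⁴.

1296

Characteristic polynomial: μ^3 - 8μ^2 - 3μ + 90 = (μ - 6)(μ - 5)(μ + 3), so the eigenvalues are -3, 5, 6.
μ=6: eigenvector (1, 1, 0).
μ=5: eigenvector (0, 1, 0).
μ=-3: eigenvector (-1, -1, 1).
P = [[1, 0, -1], [1, 1, -1], [0, 0, 1]], D = diag(6, 5, -3), P⁻¹ = [[1, 0, 1], [-1, 1, 0], [0, 0, 1]].
Q⁴ = P·diag(1296, 625, 81)·P⁻¹ = [[1296, 0, 1215], [671, 625, 1215], [0, 0, 81]].
The requested entry is 1296.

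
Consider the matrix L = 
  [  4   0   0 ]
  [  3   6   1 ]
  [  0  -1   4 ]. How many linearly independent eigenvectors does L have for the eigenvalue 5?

L − 5I = [[-1, 0, 0], [3, 1, 1], [0, -1, -1]].
This matrix has rank 2, so its null space has dimension 3 − 2 = 1.

1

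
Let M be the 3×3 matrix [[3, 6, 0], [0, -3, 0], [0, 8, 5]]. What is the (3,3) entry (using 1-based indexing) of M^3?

Characteristic polynomial: μ^3 - 5μ^2 - 9μ + 45 = (μ - 5)(μ - 3)(μ + 3), so the eigenvalues are -3, 3, 5.
μ=5: eigenvector (0, 0, 1).
μ=-3: eigenvector (-1, 1, -1).
μ=3: eigenvector (1, 0, 0).
P = [[0, -1, 1], [0, 1, 0], [1, -1, 0]], D = diag(5, -3, 3), P⁻¹ = [[0, 1, 1], [0, 1, 0], [1, 1, 0]].
M³ = P·diag(125, -27, 27)·P⁻¹ = [[27, 54, 0], [0, -27, 0], [0, 152, 125]].
The requested entry is 125.

125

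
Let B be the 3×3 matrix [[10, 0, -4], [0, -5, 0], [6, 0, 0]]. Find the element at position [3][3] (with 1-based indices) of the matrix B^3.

Characteristic polynomial: s^3 - 5s^2 - 26s + 120 = (s - 6)(s - 4)(s + 5), so the eigenvalues are -5, 4, 6.
s=6: eigenvector (1, 0, 1).
s=-5: eigenvector (0, 1, 0).
s=4: eigenvector (2, 0, 3).
P = [[1, 0, 2], [0, 1, 0], [1, 0, 3]], D = diag(6, -5, 4), P⁻¹ = [[3, 0, -2], [0, 1, 0], [-1, 0, 1]].
B³ = P·diag(216, -125, 64)·P⁻¹ = [[520, 0, -304], [0, -125, 0], [456, 0, -240]].
The requested entry is -240.

-240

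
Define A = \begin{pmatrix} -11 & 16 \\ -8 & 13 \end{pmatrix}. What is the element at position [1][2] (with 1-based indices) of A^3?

Characteristic polynomial: r^2 - 2r - 15 = (r - 5)(r + 3), so the eigenvalues are -3, 5.
r=-3: eigenvector (-2, -1).
r=5: eigenvector (1, 1).
P = [[-2, 1], [-1, 1]], D = diag(-3, 5), P⁻¹ = [[-1, 1], [-1, 2]].
A³ = P·diag(-27, 125)·P⁻¹ = [[-179, 304], [-152, 277]].
The requested entry is 304.

304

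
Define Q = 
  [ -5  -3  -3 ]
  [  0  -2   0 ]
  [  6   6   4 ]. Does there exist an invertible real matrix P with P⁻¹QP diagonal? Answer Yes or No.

Characteristic polynomial: p(λ) = λ^3 + 3λ^2 - 4 = (λ - 1)(λ + 2)^2.
λ = -2 has algebraic multiplicity 2; rank(Q + 2I) = 1, so geometric multiplicity = 2.
Every eigenvalue has geometric = algebraic multiplicity, so Q is diagonalizable.

Yes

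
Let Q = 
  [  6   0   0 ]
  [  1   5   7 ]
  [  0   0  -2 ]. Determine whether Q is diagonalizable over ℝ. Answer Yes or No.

Yes

Characteristic polynomial: p(μ) = μ^3 - 9μ^2 + 8μ + 60 = (μ - 6)(μ - 5)(μ + 2).
All 3 eigenvalues are distinct, so Q is diagonalizable.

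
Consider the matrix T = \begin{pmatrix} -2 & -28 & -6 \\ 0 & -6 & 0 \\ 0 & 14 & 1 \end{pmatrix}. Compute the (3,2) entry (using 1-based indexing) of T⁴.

Characteristic polynomial: s^3 + 7s^2 + 4s - 12 = (s - 1)(s + 2)(s + 6), so the eigenvalues are -6, -2, 1.
s=-2: eigenvector (1, 0, 0).
s=-6: eigenvector (4, 1, -2).
s=1: eigenvector (-2, 0, 1).
P = [[1, 4, -2], [0, 1, 0], [0, -2, 1]], D = diag(-2, -6, 1), P⁻¹ = [[1, 0, 2], [0, 1, 0], [0, 2, 1]].
T⁴ = P·diag(16, 1296, 1)·P⁻¹ = [[16, 5180, 30], [0, 1296, 0], [0, -2590, 1]].
The requested entry is -2590.

-2590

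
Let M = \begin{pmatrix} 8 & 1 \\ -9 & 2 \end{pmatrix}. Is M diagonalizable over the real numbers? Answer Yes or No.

No

Characteristic polynomial: p(r) = r^2 - 10r + 25 = (r - 5)^2.
r = 5 has algebraic multiplicity 2; rank(M − 5I) = 1, so geometric multiplicity = 1.
Geometric multiplicity < algebraic multiplicity, so M is not diagonalizable.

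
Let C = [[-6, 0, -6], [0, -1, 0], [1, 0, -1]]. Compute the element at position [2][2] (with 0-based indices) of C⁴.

Characteristic polynomial: t^3 + 8t^2 + 19t + 12 = (t + 1)(t + 3)(t + 4), so the eigenvalues are -4, -3, -1.
t=-3: eigenvector (-2, 0, 1).
t=-1: eigenvector (0, 1, 0).
t=-4: eigenvector (3, 0, -1).
P = [[-2, 0, 3], [0, 1, 0], [1, 0, -1]], D = diag(-3, -1, -4), P⁻¹ = [[1, 0, 3], [0, 1, 0], [1, 0, 2]].
C⁴ = P·diag(81, 1, 256)·P⁻¹ = [[606, 0, 1050], [0, 1, 0], [-175, 0, -269]].
The requested entry is -269.

-269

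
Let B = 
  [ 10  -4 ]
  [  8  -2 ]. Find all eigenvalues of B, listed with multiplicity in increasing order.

2, 6

Characteristic polynomial: p(s) = s^2 - 8s + 12 = (s - 6)(s - 2).
Roots (with multiplicity): 2, 6.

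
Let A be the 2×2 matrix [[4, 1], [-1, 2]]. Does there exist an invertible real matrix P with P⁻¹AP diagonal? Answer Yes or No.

No

Characteristic polynomial: p(s) = s^2 - 6s + 9 = (s - 3)^2.
s = 3 has algebraic multiplicity 2; rank(A − 3I) = 1, so geometric multiplicity = 1.
Geometric multiplicity < algebraic multiplicity, so A is not diagonalizable.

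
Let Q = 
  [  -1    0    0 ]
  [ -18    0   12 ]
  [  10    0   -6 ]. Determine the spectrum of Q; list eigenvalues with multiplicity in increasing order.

Characteristic polynomial: p(λ) = λ^3 + 7λ^2 + 6λ = λ(λ + 1)(λ + 6).
Roots (with multiplicity): -6, -1, 0.

-6, -1, 0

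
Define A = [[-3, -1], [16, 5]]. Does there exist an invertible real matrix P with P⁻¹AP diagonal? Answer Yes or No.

Characteristic polynomial: p(t) = t^2 - 2t + 1 = (t - 1)^2.
t = 1 has algebraic multiplicity 2; rank(A − 1I) = 1, so geometric multiplicity = 1.
Geometric multiplicity < algebraic multiplicity, so A is not diagonalizable.

No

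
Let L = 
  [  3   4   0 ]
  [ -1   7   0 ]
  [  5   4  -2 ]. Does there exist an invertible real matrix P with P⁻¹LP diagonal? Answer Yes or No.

No

Characteristic polynomial: p(t) = t^3 - 8t^2 + 5t + 50 = (t - 5)^2(t + 2).
t = 5 has algebraic multiplicity 2; rank(L − 5I) = 2, so geometric multiplicity = 1.
Geometric multiplicity < algebraic multiplicity, so L is not diagonalizable.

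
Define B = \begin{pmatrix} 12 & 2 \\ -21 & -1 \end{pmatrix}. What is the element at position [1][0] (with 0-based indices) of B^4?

Characteristic polynomial: λ^2 - 11λ + 30 = (λ - 6)(λ - 5), so the eigenvalues are 5, 6.
λ=5: eigenvector (-2, 7).
λ=6: eigenvector (1, -3).
P = [[-2, 1], [7, -3]], D = diag(5, 6), P⁻¹ = [[3, 1], [7, 2]].
B⁴ = P·diag(625, 1296)·P⁻¹ = [[5322, 1342], [-14091, -3401]].
The requested entry is -14091.

-14091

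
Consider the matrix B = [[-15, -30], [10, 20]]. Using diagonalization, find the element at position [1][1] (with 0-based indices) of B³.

500

Characteristic polynomial: μ^2 - 5μ = μ(μ - 5), so the eigenvalues are 0, 5.
μ=5: eigenvector (-3, 2).
μ=0: eigenvector (-2, 1).
P = [[-3, -2], [2, 1]], D = diag(5, 0), P⁻¹ = [[1, 2], [-2, -3]].
B³ = P·diag(125, 0)·P⁻¹ = [[-375, -750], [250, 500]].
The requested entry is 500.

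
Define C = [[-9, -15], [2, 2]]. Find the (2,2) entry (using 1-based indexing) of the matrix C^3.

Characteristic polynomial: r^2 + 7r + 12 = (r + 3)(r + 4), so the eigenvalues are -4, -3.
r=-3: eigenvector (-5, 2).
r=-4: eigenvector (-3, 1).
P = [[-5, -3], [2, 1]], D = diag(-3, -4), P⁻¹ = [[1, 3], [-2, -5]].
C³ = P·diag(-27, -64)·P⁻¹ = [[-249, -555], [74, 158]].
The requested entry is 158.

158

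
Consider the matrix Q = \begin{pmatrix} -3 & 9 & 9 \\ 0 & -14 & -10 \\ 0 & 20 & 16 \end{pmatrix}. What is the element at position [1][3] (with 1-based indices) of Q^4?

Characteristic polynomial: r^3 + r^2 - 30r - 72 = (r - 6)(r + 3)(r + 4), so the eigenvalues are -4, -3, 6.
r=6: eigenvector (-1, 1, -2).
r=-3: eigenvector (1, 0, 0).
r=-4: eigenvector (0, 1, -1).
P = [[-1, 1, 0], [1, 0, 1], [-2, 0, -1]], D = diag(6, -3, -4), P⁻¹ = [[0, -1, -1], [1, -1, -1], [0, 2, 1]].
Q⁴ = P·diag(1296, 81, 256)·P⁻¹ = [[81, 1215, 1215], [0, -784, -1040], [0, 2080, 2336]].
The requested entry is 1215.

1215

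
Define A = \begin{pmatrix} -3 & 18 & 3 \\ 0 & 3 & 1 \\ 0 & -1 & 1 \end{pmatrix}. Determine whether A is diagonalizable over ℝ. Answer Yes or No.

Characteristic polynomial: p(s) = s^3 - s^2 - 8s + 12 = (s - 2)^2(s + 3).
s = 2 has algebraic multiplicity 2; rank(A − 2I) = 2, so geometric multiplicity = 1.
Geometric multiplicity < algebraic multiplicity, so A is not diagonalizable.

No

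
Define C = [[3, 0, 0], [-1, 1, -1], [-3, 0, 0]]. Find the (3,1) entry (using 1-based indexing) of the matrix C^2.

-9

Characteristic polynomial: r^3 - 4r^2 + 3r = r(r - 3)(r - 1), so the eigenvalues are 0, 1, 3.
r=3: eigenvector (1, 0, -1).
r=1: eigenvector (0, 1, 0).
r=0: eigenvector (0, 1, 1).
P = [[1, 0, 0], [0, 1, 1], [-1, 0, 1]], D = diag(3, 1, 0), P⁻¹ = [[1, 0, 0], [-1, 1, -1], [1, 0, 1]].
C² = P·diag(9, 1, 0)·P⁻¹ = [[9, 0, 0], [-1, 1, -1], [-9, 0, 0]].
The requested entry is -9.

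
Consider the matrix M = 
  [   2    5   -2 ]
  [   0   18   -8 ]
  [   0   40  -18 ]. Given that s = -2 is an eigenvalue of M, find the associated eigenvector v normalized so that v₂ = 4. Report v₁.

M + 2I = [[4, 5, -2], [0, 20, -8], [0, 40, -16]].
Solving (M + 2I)v = 0 gives the eigenspace spanned by (0, 4, 10).
With v₂ = 4, v = (0, 4, 10), so v₁ = 0.

0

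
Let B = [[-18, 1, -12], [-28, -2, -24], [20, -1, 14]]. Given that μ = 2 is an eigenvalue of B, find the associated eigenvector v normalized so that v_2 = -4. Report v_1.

-2

B − 2I = [[-20, 1, -12], [-28, -4, -24], [20, -1, 12]].
Solving (B − 2I)v = 0 gives the eigenspace spanned by (-2, -4, 3).
With v_2 = -4, v = (-2, -4, 3), so v_1 = -2.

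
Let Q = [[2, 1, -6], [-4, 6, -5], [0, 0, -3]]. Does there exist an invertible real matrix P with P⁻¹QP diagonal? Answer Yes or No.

No

Characteristic polynomial: p(s) = s^3 - 5s^2 - 8s + 48 = (s - 4)^2(s + 3).
s = 4 has algebraic multiplicity 2; rank(Q − 4I) = 2, so geometric multiplicity = 1.
Geometric multiplicity < algebraic multiplicity, so Q is not diagonalizable.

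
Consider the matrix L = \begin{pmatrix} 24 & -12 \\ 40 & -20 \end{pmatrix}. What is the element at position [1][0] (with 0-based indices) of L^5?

10240

Characteristic polynomial: t^2 - 4t = t(t - 4), so the eigenvalues are 0, 4.
t=4: eigenvector (-3, -5).
t=0: eigenvector (1, 2).
P = [[-3, 1], [-5, 2]], D = diag(4, 0), P⁻¹ = [[-2, 1], [-5, 3]].
L⁵ = P·diag(1024, 0)·P⁻¹ = [[6144, -3072], [10240, -5120]].
The requested entry is 10240.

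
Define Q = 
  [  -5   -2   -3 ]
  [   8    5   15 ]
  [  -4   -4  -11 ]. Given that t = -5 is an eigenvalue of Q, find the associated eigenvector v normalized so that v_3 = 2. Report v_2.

-3

Q + 5I = [[0, -2, -3], [8, 10, 15], [-4, -4, -6]].
Solving (Q + 5I)v = 0 gives the eigenspace spanned by (0, -3, 2).
With v_3 = 2, v = (0, -3, 2), so v_2 = -3.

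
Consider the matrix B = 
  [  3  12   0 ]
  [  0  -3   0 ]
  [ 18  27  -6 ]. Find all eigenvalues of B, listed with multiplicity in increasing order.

-6, -3, 3

Characteristic polynomial: p(r) = r^3 + 6r^2 - 9r - 54 = (r - 3)(r + 3)(r + 6).
Roots (with multiplicity): -6, -3, 3.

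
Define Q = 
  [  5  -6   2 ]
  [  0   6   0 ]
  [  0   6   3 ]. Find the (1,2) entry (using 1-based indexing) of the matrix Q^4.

-2430

Characteristic polynomial: μ^3 - 14μ^2 + 63μ - 90 = (μ - 6)(μ - 5)(μ - 3), so the eigenvalues are 3, 5, 6.
μ=5: eigenvector (1, 0, 0).
μ=6: eigenvector (-2, 1, 2).
μ=3: eigenvector (-1, 0, 1).
P = [[1, -2, -1], [0, 1, 0], [0, 2, 1]], D = diag(5, 6, 3), P⁻¹ = [[1, 0, 1], [0, 1, 0], [0, -2, 1]].
Q⁴ = P·diag(625, 1296, 81)·P⁻¹ = [[625, -2430, 544], [0, 1296, 0], [0, 2430, 81]].
The requested entry is -2430.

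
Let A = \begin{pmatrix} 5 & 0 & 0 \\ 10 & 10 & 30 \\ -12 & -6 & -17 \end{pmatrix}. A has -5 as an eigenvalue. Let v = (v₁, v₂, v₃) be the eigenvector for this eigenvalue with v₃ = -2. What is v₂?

4

A + 5I = [[10, 0, 0], [10, 15, 30], [-12, -6, -12]].
Solving (A + 5I)v = 0 gives the eigenspace spanned by (0, 4, -2).
With v₃ = -2, v = (0, 4, -2), so v₂ = 4.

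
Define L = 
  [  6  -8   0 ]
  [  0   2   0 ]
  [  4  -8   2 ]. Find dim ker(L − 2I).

2

L − 2I = [[4, -8, 0], [0, 0, 0], [4, -8, 0]].
This matrix has rank 1, so its null space has dimension 3 − 1 = 2.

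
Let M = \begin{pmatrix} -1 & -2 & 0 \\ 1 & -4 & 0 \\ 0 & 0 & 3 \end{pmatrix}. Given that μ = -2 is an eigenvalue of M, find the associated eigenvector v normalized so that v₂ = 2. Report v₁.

4

M + 2I = [[1, -2, 0], [1, -2, 0], [0, 0, 5]].
Solving (M + 2I)v = 0 gives the eigenspace spanned by (4, 2, 0).
With v₂ = 2, v = (4, 2, 0), so v₁ = 4.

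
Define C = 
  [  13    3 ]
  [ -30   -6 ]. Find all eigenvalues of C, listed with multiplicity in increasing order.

Characteristic polynomial: p(t) = t^2 - 7t + 12 = (t - 4)(t - 3).
Roots (with multiplicity): 3, 4.

3, 4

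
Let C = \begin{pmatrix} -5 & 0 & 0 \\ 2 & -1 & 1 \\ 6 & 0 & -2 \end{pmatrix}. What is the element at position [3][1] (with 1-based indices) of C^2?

Characteristic polynomial: μ^3 + 8μ^2 + 17μ + 10 = (μ + 1)(μ + 2)(μ + 5), so the eigenvalues are -5, -2, -1.
μ=-1: eigenvector (0, 1, 0).
μ=-5: eigenvector (1, 0, -2).
μ=-2: eigenvector (0, -1, 1).
P = [[0, 1, 0], [1, 0, -1], [0, -2, 1]], D = diag(-1, -5, -2), P⁻¹ = [[2, 1, 1], [1, 0, 0], [2, 0, 1]].
C² = P·diag(1, 25, 4)·P⁻¹ = [[25, 0, 0], [-6, 1, -3], [-42, 0, 4]].
The requested entry is -42.

-42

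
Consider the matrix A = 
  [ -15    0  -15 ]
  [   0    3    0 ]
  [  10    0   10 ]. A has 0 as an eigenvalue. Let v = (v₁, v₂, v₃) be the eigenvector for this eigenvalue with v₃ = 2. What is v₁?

A = [[-15, 0, -15], [0, 3, 0], [10, 0, 10]].
Solving (A)v = 0 gives the eigenspace spanned by (-2, 0, 2).
With v₃ = 2, v = (-2, 0, 2), so v₁ = -2.

-2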